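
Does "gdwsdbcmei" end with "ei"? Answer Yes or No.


Input string: 'gdwsdbcmei'
Suffix to check: 'ei'
Last 2 characters of input: 'ei'
Match: True
Result: Yes


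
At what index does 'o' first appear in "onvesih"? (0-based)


Input string: 'onvesih'
Target: 'o'
Scanning left to right: s[0]='o'
First match at index: 0


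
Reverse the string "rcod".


Input string: 'rcod'
Operation: reverse character order
Original order: 'r' -> 'c' -> 'o' -> 'd'
Reversed order: 'd' -> 'o' -> 'c' -> 'r'
Result: docr


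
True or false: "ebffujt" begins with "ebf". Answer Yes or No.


Input string: 'ebffujt'
Prefix to check: 'ebf'
First 3 characters of input: 'ebf'
Match: True
Result: Yes


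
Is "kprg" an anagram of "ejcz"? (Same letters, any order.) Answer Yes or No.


String 1: 'ejcz' -> sorted: 'cejz'
String 2: 'kprg' -> sorted: 'gkpr'
Compare sorted forms: 'cejz' != 'gkpr'
Anagram: No


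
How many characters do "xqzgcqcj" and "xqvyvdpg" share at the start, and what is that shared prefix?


String 1: 'xqzgcqcj'
String 2: 'xqvyvdpg'
Compare position by position:
pos 0: 'x' vs 'x' match
pos 1: 'q' vs 'q' match
pos 2: 'z' vs 'v' differ -> stop
Longest common prefix: "xq" (length 2)


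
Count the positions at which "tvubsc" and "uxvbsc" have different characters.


String 1: 'tvubsc'
String 2: 'uxvbsc'
Compare each position: pos 0: 't'!='u', pos 1: 'v'!='x', pos 2: 'u'!='v', pos 3: 'b'=='b', pos 4: 's'=='s', pos 5: 'c'=='c'
Differing positions: 3
Hamming distance: 3


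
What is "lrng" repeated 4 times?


Input string: 'lrng'
Operation: repeat 4 times
Concatenation: 'lrng' + 'lrng' + 'lrng' + 'lrng'
Result: lrnglrnglrnglrng


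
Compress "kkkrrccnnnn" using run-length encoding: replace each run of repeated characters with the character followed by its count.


Input: 'kkkrrccnnnn'
Operation: identify consecutive runs
Runs: 'kkk' -> k3, 'rr' -> r2, 'cc' -> c2, 'nnnn' -> n4
Encoded: k3r2c2n4


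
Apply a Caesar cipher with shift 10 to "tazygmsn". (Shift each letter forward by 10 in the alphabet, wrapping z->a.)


Input: 'tazygmsn', shift = 10
Operation: for each letter, (position + 10) mod 26
Mapping: 't'(19+10=29, 29 mod 26=3)->'d', 'a'(0+10=10)->'k', 'z'(25+10=35, 35 mod 26=9)->'j', 'y'(24+10=34, 34 mod 26=8)->'i', 'g'(6+10=16)->'q', 'm'(12+10=22)->'w', 's'(18+10=28, 28 mod 26=2)->'c', 'n'(13+10=23)->'x'
Result: dkjiqwcx


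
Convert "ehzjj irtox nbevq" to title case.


Input string: 'ehzjj irtox nbevq'
Operation: capitalize first letter of each word
Word transformations: 'ehzjj'->'Ehzjj', 'irtox'->'Irtox', 'nbevq'->'Nbevq'
Result: Ehzjj Irtox Nbevq


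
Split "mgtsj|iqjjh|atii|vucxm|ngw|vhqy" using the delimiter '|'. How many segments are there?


Input string: 'mgtsj|iqjjh|atii|vucxm|ngw|vhqy'
Delimiter: '|'
Split result: 'mgtsj', 'iqjjh', 'atii', 'vucxm', 'ngw', 'vhqy'
Number of parts: 6


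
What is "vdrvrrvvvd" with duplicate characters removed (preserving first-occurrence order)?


Input: 'vdrvrrvvvd'
Operation: keep first occurrence of each character
Scan: s[0]='v' new -> keep; s[1]='d' new -> keep; s[2]='r' new -> keep; s[3]='v' seen -> skip; s[4]='r' seen -> skip; s[5]='r' seen -> skip; s[6]='v' seen -> skip; s[7]='v' seen -> skip; s[8]='v' seen -> skip; s[9]='d' seen -> skip
Result: vdr


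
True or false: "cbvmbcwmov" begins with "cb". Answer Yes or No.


Input string: 'cbvmbcwmov'
Prefix to check: 'cb'
First 2 characters of input: 'cb'
Match: True
Result: Yes


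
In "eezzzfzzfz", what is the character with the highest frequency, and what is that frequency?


Input: 'eezzzfzzfz'
Operation: tally each character
Counts: 'e':2, 'f':2, 'z':6
Maximum: 'z' appears 6 times


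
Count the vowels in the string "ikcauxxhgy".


Input string: 'ikcauxxhgy'
Operation: count vowels (a, e, i, o, u)
Scan: s[0]='i' (vowel), s[1]='k', s[2]='c', s[3]='a' (vowel), s[4]='u' (vowel), s[5]='x', s[6]='x', s[7]='h', s[8]='g', s[9]='y'
Vowels found: 3
Result: 3


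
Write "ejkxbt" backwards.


Input string: 'ejkxbt'
Operation: reverse character order
Original order: 'e' -> 'j' -> 'k' -> 'x' -> 'b' -> 't'
Reversed order: 't' -> 'b' -> 'x' -> 'k' -> 'j' -> 'e'
Result: tbxkje


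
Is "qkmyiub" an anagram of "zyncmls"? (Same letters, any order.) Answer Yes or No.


String 1: 'zyncmls' -> sorted: 'clmnsyz'
String 2: 'qkmyiub' -> sorted: 'bikmquy'
Compare sorted forms: 'clmnsyz' != 'bikmquy'
Anagram: No


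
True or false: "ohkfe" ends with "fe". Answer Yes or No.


Input string: 'ohkfe'
Suffix to check: 'fe'
Last 2 characters of input: 'fe'
Match: True
Result: Yes


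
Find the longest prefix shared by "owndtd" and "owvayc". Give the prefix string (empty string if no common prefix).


String 1: 'owndtd'
String 2: 'owvayc'
Compare position by position:
pos 0: 'o' vs 'o' match
pos 1: 'w' vs 'w' match
pos 2: 'n' vs 'v' differ -> stop
Longest common prefix: "ow" (length 2)


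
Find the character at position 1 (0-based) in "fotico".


Input string: 'fotico'
Operation: get character at index 1
Index mapping: s[0]='f', s[1]='o'
Result: 'o'


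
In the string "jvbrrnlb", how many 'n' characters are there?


Input string: 'jvbrrnlb'
Target character: 'n'
Scan each position: s[5]='n'
Matches found at indices: 5
Total: 1


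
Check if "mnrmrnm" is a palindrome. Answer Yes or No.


Input string: 'mnrmrnm'
Reversed: 'mnrmrnm'
Compare pairs: s[0]='m' vs s[6]='m' (match), s[1]='n' vs s[5]='n' (match), s[2]='r' vs s[4]='r' (match)
Palindrome: Yes


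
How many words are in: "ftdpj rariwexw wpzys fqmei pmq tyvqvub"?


Input string: 'ftdpj rariwexw wpzys fqmei pmq tyvqvub'
Operation: split by spaces
Words found: 'ftdpj', 'rariwexw', 'wpzys', 'fqmei', 'pmq', 'tyvqvub'
Word count: 6


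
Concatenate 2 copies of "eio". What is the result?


Input string: 'eio'
Operation: repeat 2 times
Concatenation: 'eio' + 'eio'
Result: eioeio


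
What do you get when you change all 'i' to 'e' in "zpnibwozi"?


Input string: 'zpnibwozi'
Operation: replace 'i' with 'e'
Positions of 'i': 3, 8
After replacement: zpnebwoze


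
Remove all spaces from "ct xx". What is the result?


Input string: 'ct xx'
Operation: remove all spaces
Words: 'ct', 'xx'
Join without spaces: ctxx


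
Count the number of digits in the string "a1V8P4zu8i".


Input string: 'a1V8P4zu8i'
Operation: count digit characters (0-9)
Scan: 'a', '1'(digit), 'V', '8'(digit), 'P', '4'(digit), 'z', 'u', '8'(digit), 'i'
Digits found: 4
Result: 4


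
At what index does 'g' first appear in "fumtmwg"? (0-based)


Input string: 'fumtmwg'
Target: 'g'
Scanning left to right: s[0]='f', s[1]='u', s[2]='m', s[3]='t', s[4]='m', s[5]='w', s[6]='g'
First match at index: 6


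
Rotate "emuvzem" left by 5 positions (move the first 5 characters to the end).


Input: 'emuvzem', shift = 5
Operation: split at index 5 and swap parts
Front part s[0:5] = 'emuvz'
Back part s[5:] = 'em'
Rotated = back + front = 'em' + 'emuvz'
Result: ememuvz


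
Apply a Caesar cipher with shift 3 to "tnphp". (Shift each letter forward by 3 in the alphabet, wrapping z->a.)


Input: 'tnphp', shift = 3
Operation: for each letter, (position + 3) mod 26
Mapping: 't'(19+3=22)->'w', 'n'(13+3=16)->'q', 'p'(15+3=18)->'s', 'h'(7+3=10)->'k', 'p'(15+3=18)->'s'
Result: wqsks


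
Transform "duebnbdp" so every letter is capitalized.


Input string: 'duebnbdp'
Operation: convert each letter to uppercase
Mapping: 'd'->'D', 'u'->'U', 'e'->'E', 'b'->'B', 'n'->'N', 'b'->'B', 'd'->'D', 'p'->'P'
Result: DUEBNBDP


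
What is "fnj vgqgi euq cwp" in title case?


Input string: 'fnj vgqgi euq cwp'
Operation: capitalize first letter of each word
Word transformations: 'fnj'->'Fnj', 'vgqgi'->'Vgqgi', 'euq'->'Euq', 'cwp'->'Cwp'
Result: Fnj Vgqgi Euq Cwp


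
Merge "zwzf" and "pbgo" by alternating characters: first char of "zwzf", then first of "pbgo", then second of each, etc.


String 1: 'zwzf'
String 2: 'pbgo'
Operation: alternate characters
Pairs: 'z'+'p', 'w'+'b', 'z'+'g', 'f'+'o'
Result: zpwbzgfo


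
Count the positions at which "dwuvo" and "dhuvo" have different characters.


String 1: 'dwuvo'
String 2: 'dhuvo'
Compare each position: pos 0: 'd'=='d', pos 1: 'w'!='h', pos 2: 'u'=='u', pos 3: 'v'=='v', pos 4: 'o'=='o'
Differing positions: 1
Hamming distance: 1


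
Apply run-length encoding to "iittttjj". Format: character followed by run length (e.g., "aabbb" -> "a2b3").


Input: 'iittttjj'
Operation: identify consecutive runs
Runs: 'ii' -> i2, 'tttt' -> t4, 'jj' -> j2
Encoded: i2t4j2


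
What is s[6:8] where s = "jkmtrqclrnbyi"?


Input string: 'jkmtrqclrnbyi'
Operation: slice [6:8]
Extract characters: s[6]='c', s[7]='l'
Result: cl


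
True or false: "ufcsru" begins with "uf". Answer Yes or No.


Input string: 'ufcsru'
Prefix to check: 'uf'
First 2 characters of input: 'uf'
Match: True
Result: Yes


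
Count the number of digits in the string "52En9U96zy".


Input string: '52En9U96zy'
Operation: count digit characters (0-9)
Scan: '5'(digit), '2'(digit), 'E', 'n', '9'(digit), 'U', '9'(digit), '6'(digit), 'z', 'y'
Digits found: 5
Result: 5


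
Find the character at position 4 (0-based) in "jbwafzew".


Input string: 'jbwafzew'
Operation: get character at index 4
Index mapping: s[0]='j', s[1]='b', s[2]='w', s[3]='a', s[4]='f'
Result: 'f'


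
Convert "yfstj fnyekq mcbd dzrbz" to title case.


Input string: 'yfstj fnyekq mcbd dzrbz'
Operation: capitalize first letter of each word
Word transformations: 'yfstj'->'Yfstj', 'fnyekq'->'Fnyekq', 'mcbd'->'Mcbd', 'dzrbz'->'Dzrbz'
Result: Yfstj Fnyekq Mcbd Dzrbz


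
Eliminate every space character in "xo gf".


Input string: 'xo gf'
Operation: remove all spaces
Words: 'xo', 'gf'
Join without spaces: xogf


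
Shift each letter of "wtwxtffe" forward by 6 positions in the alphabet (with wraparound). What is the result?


Input: 'wtwxtffe', shift = 6
Operation: for each letter, (position + 6) mod 26
Mapping: 'w'(22+6=28, 28 mod 26=2)->'c', 't'(19+6=25)->'z', 'w'(22+6=28, 28 mod 26=2)->'c', 'x'(23+6=29, 29 mod 26=3)->'d', 't'(19+6=25)->'z', 'f'(5+6=11)->'l', 'f'(5+6=11)->'l', 'e'(4+6=10)->'k'
Result: czcdzllk


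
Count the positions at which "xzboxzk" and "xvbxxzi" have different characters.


String 1: 'xzboxzk'
String 2: 'xvbxxzi'
Compare each position: pos 0: 'x'=='x', pos 1: 'z'!='v', pos 2: 'b'=='b', pos 3: 'o'!='x', pos 4: 'x'=='x', pos 5: 'z'=='z', pos 6: 'k'!='i'
Differing positions: 3
Hamming distance: 3


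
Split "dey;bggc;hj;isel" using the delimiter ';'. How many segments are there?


Input string: 'dey;bggc;hj;isel'
Delimiter: ';'
Split result: 'dey', 'bggc', 'hj', 'isel'
Number of parts: 4


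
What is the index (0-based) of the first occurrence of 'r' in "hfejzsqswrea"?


Input string: 'hfejzsqswrea'
Target: 'r'
Scanning left to right: s[0]='h', s[1]='f', s[2]='e', s[3]='j', s[4]='z', s[5]='s', s[6]='q', s[7]='s', s[8]='w', s[9]='r'
First match at index: 9


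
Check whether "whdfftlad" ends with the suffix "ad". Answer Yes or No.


Input string: 'whdfftlad'
Suffix to check: 'ad'
Last 2 characters of input: 'ad'
Match: True
Result: Yes


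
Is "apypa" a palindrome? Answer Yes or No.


Input string: 'apypa'
Reversed: 'apypa'
Compare pairs: s[0]='a' vs s[4]='a' (match), s[1]='p' vs s[3]='p' (match)
Palindrome: Yes


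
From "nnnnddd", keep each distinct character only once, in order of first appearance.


Input: 'nnnnddd'
Operation: keep first occurrence of each character
Scan: s[0]='n' new -> keep; s[1]='n' seen -> skip; s[2]='n' seen -> skip; s[3]='n' seen -> skip; s[4]='d' new -> keep; s[5]='d' seen -> skip; s[6]='d' seen -> skip
Result: nd


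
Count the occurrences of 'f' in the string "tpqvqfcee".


Input string: 'tpqvqfcee'
Target character: 'f'
Scan each position: s[5]='f'
Matches found at indices: 5
Total: 1


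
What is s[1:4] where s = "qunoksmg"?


Input string: 'qunoksmg'
Operation: slice [1:4]
Extract characters: s[1]='u', s[2]='n', s[3]='o'
Result: uno


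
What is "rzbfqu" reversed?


Input string: 'rzbfqu'
Operation: reverse character order
Original order: 'r' -> 'z' -> 'b' -> 'f' -> 'q' -> 'u'
Reversed order: 'u' -> 'q' -> 'f' -> 'b' -> 'z' -> 'r'
Result: uqfbzr


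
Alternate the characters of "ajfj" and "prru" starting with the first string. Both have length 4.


String 1: 'ajfj'
String 2: 'prru'
Operation: alternate characters
Pairs: 'a'+'p', 'j'+'r', 'f'+'r', 'j'+'u'
Result: apjrfrju


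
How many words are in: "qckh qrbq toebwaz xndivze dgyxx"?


Input string: 'qckh qrbq toebwaz xndivze dgyxx'
Operation: split by spaces
Words found: 'qckh', 'qrbq', 'toebwaz', 'xndivze', 'dgyxx'
Word count: 5


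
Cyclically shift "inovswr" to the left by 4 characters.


Input: 'inovswr', shift = 4
Operation: split at index 4 and swap parts
Front part s[0:4] = 'inov'
Back part s[4:] = 'swr'
Rotated = back + front = 'swr' + 'inov'
Result: swrinov


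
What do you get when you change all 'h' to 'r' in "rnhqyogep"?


Input string: 'rnhqyogep'
Operation: replace 'h' with 'r'
Positions of 'h': 2
After replacement: rnrqyogep


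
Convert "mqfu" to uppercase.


Input string: 'mqfu'
Operation: convert each letter to uppercase
Mapping: 'm'->'M', 'q'->'Q', 'f'->'F', 'u'->'U'
Result: MQFU


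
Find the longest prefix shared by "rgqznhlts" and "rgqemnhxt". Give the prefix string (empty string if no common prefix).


String 1: 'rgqznhlts'
String 2: 'rgqemnhxt'
Compare position by position:
pos 0: 'r' vs 'r' match
pos 1: 'g' vs 'g' match
pos 2: 'q' vs 'q' match
pos 3: 'z' vs 'e' differ -> stop
Longest common prefix: "rgq" (length 3)


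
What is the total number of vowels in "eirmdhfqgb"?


Input string: 'eirmdhfqgb'
Operation: count vowels (a, e, i, o, u)
Scan: s[0]='e' (vowel), s[1]='i' (vowel), s[2]='r', s[3]='m', s[4]='d', s[5]='h', s[6]='f', s[7]='q', s[8]='g', s[9]='b'
Vowels found: 2
Result: 2


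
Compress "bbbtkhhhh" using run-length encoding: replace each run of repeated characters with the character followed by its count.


Input: 'bbbtkhhhh'
Operation: identify consecutive runs
Runs: 'bbb' -> b3, 't' -> t1, 'k' -> k1, 'hhhh' -> h4
Encoded: b3t1k1h4


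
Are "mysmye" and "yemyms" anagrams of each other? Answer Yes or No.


String 1: 'mysmye' -> sorted: 'emmsyy'
String 2: 'yemyms' -> sorted: 'emmsyy'
Compare sorted forms: 'emmsyy' == 'emmsyy'
Anagram: Yes


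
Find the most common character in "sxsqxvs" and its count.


Input: 'sxsqxvs'
Operation: tally each character
Counts: 'q':1, 's':3, 'v':1, 'x':2
Maximum: 's' appears 3 times


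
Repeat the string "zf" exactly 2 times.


Input string: 'zf'
Operation: repeat 2 times
Concatenation: 'zf' + 'zf'
Result: zfzf


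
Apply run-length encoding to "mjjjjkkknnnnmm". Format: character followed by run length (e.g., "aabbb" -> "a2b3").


Input: 'mjjjjkkknnnnmm'
Operation: identify consecutive runs
Runs: 'm' -> m1, 'jjjj' -> j4, 'kkk' -> k3, 'nnnn' -> n4, 'mm' -> m2
Encoded: m1j4k3n4m2


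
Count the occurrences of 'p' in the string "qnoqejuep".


Input string: 'qnoqejuep'
Target character: 'p'
Scan each position: s[8]='p'
Matches found at indices: 8
Total: 1


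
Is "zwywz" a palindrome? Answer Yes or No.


Input string: 'zwywz'
Reversed: 'zwywz'
Compare pairs: s[0]='z' vs s[4]='z' (match), s[1]='w' vs s[3]='w' (match)
Palindrome: Yes


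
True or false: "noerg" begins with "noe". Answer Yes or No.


Input string: 'noerg'
Prefix to check: 'noe'
First 3 characters of input: 'noe'
Match: True
Result: Yes


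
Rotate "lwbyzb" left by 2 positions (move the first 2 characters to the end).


Input: 'lwbyzb', shift = 2
Operation: split at index 2 and swap parts
Front part s[0:2] = 'lw'
Back part s[2:] = 'byzb'
Rotated = back + front = 'byzb' + 'lw'
Result: byzblw


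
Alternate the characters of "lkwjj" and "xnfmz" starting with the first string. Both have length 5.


String 1: 'lkwjj'
String 2: 'xnfmz'
Operation: alternate characters
Pairs: 'l'+'x', 'k'+'n', 'w'+'f', 'j'+'m', 'j'+'z'
Result: lxknwfjmjz


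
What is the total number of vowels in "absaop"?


Input string: 'absaop'
Operation: count vowels (a, e, i, o, u)
Scan: s[0]='a' (vowel), s[1]='b', s[2]='s', s[3]='a' (vowel), s[4]='o' (vowel), s[5]='p'
Vowels found: 3
Result: 3


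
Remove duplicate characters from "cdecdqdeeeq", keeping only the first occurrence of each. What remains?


Input: 'cdecdqdeeeq'
Operation: keep first occurrence of each character
Scan: s[0]='c' new -> keep; s[1]='d' new -> keep; s[2]='e' new -> keep; s[3]='c' seen -> skip; s[4]='d' seen -> skip; s[5]='q' new -> keep; s[6]='d' seen -> skip; s[7]='e' seen -> skip; s[8]='e' seen -> skip; s[9]='e' seen -> skip; s[10]='q' seen -> skip
Result: cdeq


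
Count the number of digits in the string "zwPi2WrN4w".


Input string: 'zwPi2WrN4w'
Operation: count digit characters (0-9)
Scan: 'z', 'w', 'P', 'i', '2'(digit), 'W', 'r', 'N', '4'(digit), 'w'
Digits found: 2
Result: 2


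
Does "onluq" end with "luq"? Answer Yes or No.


Input string: 'onluq'
Suffix to check: 'luq'
Last 3 characters of input: 'luq'
Match: True
Result: Yes


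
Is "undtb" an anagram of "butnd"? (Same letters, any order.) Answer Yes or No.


String 1: 'butnd' -> sorted: 'bdntu'
String 2: 'undtb' -> sorted: 'bdntu'
Compare sorted forms: 'bdntu' == 'bdntu'
Anagram: Yes


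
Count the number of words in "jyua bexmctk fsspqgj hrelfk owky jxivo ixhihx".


Input string: 'jyua bexmctk fsspqgj hrelfk owky jxivo ixhihx'
Operation: split by spaces
Words found: 'jyua', 'bexmctk', 'fsspqgj', 'hrelfk', 'owky', 'jxivo', 'ixhihx'
Word count: 7


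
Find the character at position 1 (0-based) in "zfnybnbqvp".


Input string: 'zfnybnbqvp'
Operation: get character at index 1
Index mapping: s[0]='z', s[1]='f'
Result: 'f'


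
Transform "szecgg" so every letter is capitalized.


Input string: 'szecgg'
Operation: convert each letter to uppercase
Mapping: 's'->'S', 'z'->'Z', 'e'->'E', 'c'->'C', 'g'->'G', 'g'->'G'
Result: SZECGG


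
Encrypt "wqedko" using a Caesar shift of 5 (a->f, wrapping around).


Input: 'wqedko', shift = 5
Operation: for each letter, (position + 5) mod 26
Mapping: 'w'(22+5=27, 27 mod 26=1)->'b', 'q'(16+5=21)->'v', 'e'(4+5=9)->'j', 'd'(3+5=8)->'i', 'k'(10+5=15)->'p', 'o'(14+5=19)->'t'
Result: bvjipt


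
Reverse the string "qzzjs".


Input string: 'qzzjs'
Operation: reverse character order
Original order: 'q' -> 'z' -> 'z' -> 'j' -> 's'
Reversed order: 's' -> 'j' -> 'z' -> 'z' -> 'q'
Result: sjzzq


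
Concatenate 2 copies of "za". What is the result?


Input string: 'za'
Operation: repeat 2 times
Concatenation: 'za' + 'za'
Result: zaza


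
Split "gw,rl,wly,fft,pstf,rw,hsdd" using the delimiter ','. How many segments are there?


Input string: 'gw,rl,wly,fft,pstf,rw,hsdd'
Delimiter: ','
Split result: 'gw', 'rl', 'wly', 'fft', 'pstf', 'rw', 'hsdd'
Number of parts: 7


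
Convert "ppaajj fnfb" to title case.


Input string: 'ppaajj fnfb'
Operation: capitalize first letter of each word
Word transformations: 'ppaajj'->'Ppaajj', 'fnfb'->'Fnfb'
Result: Ppaajj Fnfb


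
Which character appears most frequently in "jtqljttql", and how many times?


Input: 'jtqljttql'
Operation: tally each character
Counts: 'j':2, 'l':2, 'q':2, 't':3
Maximum: 't' appears 3 times


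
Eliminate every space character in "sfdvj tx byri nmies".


Input string: 'sfdvj tx byri nmies'
Operation: remove all spaces
Words: 'sfdvj', 'tx', 'byri', 'nmies'
Join without spaces: sfdvjtxbyrinmies


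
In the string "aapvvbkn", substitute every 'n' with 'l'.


Input string: 'aapvvbkn'
Operation: replace 'n' with 'l'
Positions of 'n': 7
After replacement: aapvvbkl


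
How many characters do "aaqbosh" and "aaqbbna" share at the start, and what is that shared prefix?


String 1: 'aaqbosh'
String 2: 'aaqbbna'
Compare position by position:
pos 0: 'a' vs 'a' match
pos 1: 'a' vs 'a' match
pos 2: 'q' vs 'q' match
pos 3: 'b' vs 'b' match
pos 4: 'o' vs 'b' differ -> stop
Longest common prefix: "aaqb" (length 4)


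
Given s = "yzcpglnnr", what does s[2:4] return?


Input string: 'yzcpglnnr'
Operation: slice [2:4]
Extract characters: s[2]='c', s[3]='p'
Result: cp


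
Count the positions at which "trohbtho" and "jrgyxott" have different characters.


String 1: 'trohbtho'
String 2: 'jrgyxott'
Compare each position: pos 0: 't'!='j', pos 1: 'r'=='r', pos 2: 'o'!='g', pos 3: 'h'!='y', pos 4: 'b'!='x', pos 5: 't'!='o', pos 6: 'h'!='t', pos 7: 'o'!='t'
Differing positions: 7
Hamming distance: 7


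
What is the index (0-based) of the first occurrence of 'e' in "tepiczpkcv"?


Input string: 'tepiczpkcv'
Target: 'e'
Scanning left to right: s[0]='t', s[1]='e'
First match at index: 1


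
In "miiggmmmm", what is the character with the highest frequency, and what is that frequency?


Input: 'miiggmmmm'
Operation: tally each character
Counts: 'g':2, 'i':2, 'm':5
Maximum: 'm' appears 5 times


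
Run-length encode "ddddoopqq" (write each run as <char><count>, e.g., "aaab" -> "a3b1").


Input: 'ddddoopqq'
Operation: identify consecutive runs
Runs: 'dddd' -> d4, 'oo' -> o2, 'p' -> p1, 'qq' -> q2
Encoded: d4o2p1q2


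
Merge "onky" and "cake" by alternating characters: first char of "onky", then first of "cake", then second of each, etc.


String 1: 'onky'
String 2: 'cake'
Operation: alternate characters
Pairs: 'o'+'c', 'n'+'a', 'k'+'k', 'y'+'e'
Result: ocnakkye


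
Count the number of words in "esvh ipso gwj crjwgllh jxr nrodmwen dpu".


Input string: 'esvh ipso gwj crjwgllh jxr nrodmwen dpu'
Operation: split by spaces
Words found: 'esvh', 'ipso', 'gwj', 'crjwgllh', 'jxr', 'nrodmwen', 'dpu'
Word count: 7


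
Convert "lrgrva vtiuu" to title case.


Input string: 'lrgrva vtiuu'
Operation: capitalize first letter of each word
Word transformations: 'lrgrva'->'Lrgrva', 'vtiuu'->'Vtiuu'
Result: Lrgrva Vtiuu


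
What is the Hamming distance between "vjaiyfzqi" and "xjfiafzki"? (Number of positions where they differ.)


String 1: 'vjaiyfzqi'
String 2: 'xjfiafzki'
Compare each position: pos 0: 'v'!='x', pos 1: 'j'=='j', pos 2: 'a'!='f', pos 3: 'i'=='i', pos 4: 'y'!='a', pos 5: 'f'=='f', pos 6: 'z'=='z', pos 7: 'q'!='k', pos 8: 'i'=='i'
Differing positions: 4
Hamming distance: 4


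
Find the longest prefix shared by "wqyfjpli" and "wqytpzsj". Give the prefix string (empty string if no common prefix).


String 1: 'wqyfjpli'
String 2: 'wqytpzsj'
Compare position by position:
pos 0: 'w' vs 'w' match
pos 1: 'q' vs 'q' match
pos 2: 'y' vs 'y' match
pos 3: 'f' vs 't' differ -> stop
Longest common prefix: "wqy" (length 3)


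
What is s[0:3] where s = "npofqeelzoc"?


Input string: 'npofqeelzoc'
Operation: slice [0:3]
Extract characters: s[0]='n', s[1]='p', s[2]='o'
Result: npo


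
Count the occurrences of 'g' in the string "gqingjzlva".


Input string: 'gqingjzlva'
Target character: 'g'
Scan each position: s[0]='g', s[4]='g'
Matches found at indices: 0, 4
Total: 2


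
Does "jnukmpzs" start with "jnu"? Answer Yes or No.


Input string: 'jnukmpzs'
Prefix to check: 'jnu'
First 3 characters of input: 'jnu'
Match: True
Result: Yes


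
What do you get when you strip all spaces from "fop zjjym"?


Input string: 'fop zjjym'
Operation: remove all spaces
Words: 'fop', 'zjjym'
Join without spaces: fopzjjym


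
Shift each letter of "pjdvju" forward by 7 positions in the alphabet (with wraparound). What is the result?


Input: 'pjdvju', shift = 7
Operation: for each letter, (position + 7) mod 26
Mapping: 'p'(15+7=22)->'w', 'j'(9+7=16)->'q', 'd'(3+7=10)->'k', 'v'(21+7=28, 28 mod 26=2)->'c', 'j'(9+7=16)->'q', 'u'(20+7=27, 27 mod 26=1)->'b'
Result: wqkcqb


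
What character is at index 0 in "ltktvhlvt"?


Input string: 'ltktvhlvt'
Operation: get character at index 0
Index mapping: s[0]='l'
Result: 'l'


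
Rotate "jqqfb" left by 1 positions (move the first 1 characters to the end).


Input: 'jqqfb', shift = 1
Operation: split at index 1 and swap parts
Front part s[0:1] = 'j'
Back part s[1:] = 'qqfb'
Rotated = back + front = 'qqfb' + 'j'
Result: qqfbj


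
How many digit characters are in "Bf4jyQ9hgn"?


Input string: 'Bf4jyQ9hgn'
Operation: count digit characters (0-9)
Scan: 'B', 'f', '4'(digit), 'j', 'y', 'Q', '9'(digit), 'h', 'g', 'n'
Digits found: 2
Result: 2


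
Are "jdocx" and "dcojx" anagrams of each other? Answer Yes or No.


String 1: 'jdocx' -> sorted: 'cdjox'
String 2: 'dcojx' -> sorted: 'cdjox'
Compare sorted forms: 'cdjox' == 'cdjox'
Anagram: Yes


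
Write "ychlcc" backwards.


Input string: 'ychlcc'
Operation: reverse character order
Original order: 'y' -> 'c' -> 'h' -> 'l' -> 'c' -> 'c'
Reversed order: 'c' -> 'c' -> 'l' -> 'h' -> 'c' -> 'y'
Result: cclhcy


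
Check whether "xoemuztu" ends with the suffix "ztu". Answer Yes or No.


Input string: 'xoemuztu'
Suffix to check: 'ztu'
Last 3 characters of input: 'ztu'
Match: True
Result: Yes


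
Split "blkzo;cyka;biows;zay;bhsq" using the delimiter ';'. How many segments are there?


Input string: 'blkzo;cyka;biows;zay;bhsq'
Delimiter: ';'
Split result: 'blkzo', 'cyka', 'biows', 'zay', 'bhsq'
Number of parts: 5


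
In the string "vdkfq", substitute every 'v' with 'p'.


Input string: 'vdkfq'
Operation: replace 'v' with 'p'
Positions of 'v': 0
After replacement: pdkfq


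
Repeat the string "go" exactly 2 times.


Input string: 'go'
Operation: repeat 2 times
Concatenation: 'go' + 'go'
Result: gogo


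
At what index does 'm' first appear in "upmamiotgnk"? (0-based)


Input string: 'upmamiotgnk'
Target: 'm'
Scanning left to right: s[0]='u', s[1]='p', s[2]='m'
First match at index: 2


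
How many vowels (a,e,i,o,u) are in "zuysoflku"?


Input string: 'zuysoflku'
Operation: count vowels (a, e, i, o, u)
Scan: s[0]='z', s[1]='u' (vowel), s[2]='y', s[3]='s', s[4]='o' (vowel), s[5]='f', s[6]='l', s[7]='k', s[8]='u' (vowel)
Vowels found: 3
Result: 3


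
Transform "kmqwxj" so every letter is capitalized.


Input string: 'kmqwxj'
Operation: convert each letter to uppercase
Mapping: 'k'->'K', 'm'->'M', 'q'->'Q', 'w'->'W', 'x'->'X', 'j'->'J'
Result: KMQWXJ


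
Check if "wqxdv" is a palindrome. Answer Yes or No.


Input string: 'wqxdv'
Reversed: 'vdxqw'
Compare pairs: s[0]='w' vs s[4]='v' (mismatch), s[1]='q' vs s[3]='d' (mismatch)
Palindrome: No


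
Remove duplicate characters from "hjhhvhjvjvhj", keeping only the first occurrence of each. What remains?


Input: 'hjhhvhjvjvhj'
Operation: keep first occurrence of each character
Scan: s[0]='h' new -> keep; s[1]='j' new -> keep; s[2]='h' seen -> skip; s[3]='h' seen -> skip; s[4]='v' new -> keep; s[5]='h' seen -> skip; s[6]='j' seen -> skip; s[7]='v' seen -> skip; s[8]='j' seen -> skip; s[9]='v' seen -> skip; s[10]='h' seen -> skip; s[11]='j' seen -> skip
Result: hjv


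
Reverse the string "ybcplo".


Input string: 'ybcplo'
Operation: reverse character order
Original order: 'y' -> 'b' -> 'c' -> 'p' -> 'l' -> 'o'
Reversed order: 'o' -> 'l' -> 'p' -> 'c' -> 'b' -> 'y'
Result: olpcby


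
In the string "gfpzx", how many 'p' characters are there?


Input string: 'gfpzx'
Target character: 'p'
Scan each position: s[2]='p'
Matches found at indices: 2
Total: 1


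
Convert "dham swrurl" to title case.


Input string: 'dham swrurl'
Operation: capitalize first letter of each word
Word transformations: 'dham'->'Dham', 'swrurl'->'Swrurl'
Result: Dham Swrurl


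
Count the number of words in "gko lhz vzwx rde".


Input string: 'gko lhz vzwx rde'
Operation: split by spaces
Words found: 'gko', 'lhz', 'vzwx', 'rde'
Word count: 4


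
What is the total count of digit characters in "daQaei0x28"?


Input string: 'daQaei0x28'
Operation: count digit characters (0-9)
Scan: 'd', 'a', 'Q', 'a', 'e', 'i', '0'(digit), 'x', '2'(digit), '8'(digit)
Digits found: 3
Result: 3


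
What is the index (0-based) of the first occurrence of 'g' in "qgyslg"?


Input string: 'qgyslg'
Target: 'g'
Scanning left to right: s[0]='q', s[1]='g'
First match at index: 1


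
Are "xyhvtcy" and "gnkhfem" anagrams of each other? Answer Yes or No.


String 1: 'xyhvtcy' -> sorted: 'chtvxyy'
String 2: 'gnkhfem' -> sorted: 'efghkmn'
Compare sorted forms: 'chtvxyy' != 'efghkmn'
Anagram: No


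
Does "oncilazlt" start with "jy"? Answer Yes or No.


Input string: 'oncilazlt'
Prefix to check: 'jy'
First 2 characters of input: 'on'
Match: False
Result: No


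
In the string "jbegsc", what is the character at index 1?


Input string: 'jbegsc'
Operation: get character at index 1
Index mapping: s[0]='j', s[1]='b'
Result: 'b'


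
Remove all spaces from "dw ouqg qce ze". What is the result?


Input string: 'dw ouqg qce ze'
Operation: remove all spaces
Words: 'dw', 'ouqg', 'qce', 'ze'
Join without spaces: dwouqgqceze


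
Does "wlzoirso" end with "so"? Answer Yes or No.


Input string: 'wlzoirso'
Suffix to check: 'so'
Last 2 characters of input: 'so'
Match: True
Result: Yes


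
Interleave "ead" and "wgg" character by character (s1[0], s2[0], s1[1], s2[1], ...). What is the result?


String 1: 'ead'
String 2: 'wgg'
Operation: alternate characters
Pairs: 'e'+'w', 'a'+'g', 'd'+'g'
Result: ewagdg


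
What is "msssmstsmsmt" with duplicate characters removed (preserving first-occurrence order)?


Input: 'msssmstsmsmt'
Operation: keep first occurrence of each character
Scan: s[0]='m' new -> keep; s[1]='s' new -> keep; s[2]='s' seen -> skip; s[3]='s' seen -> skip; s[4]='m' seen -> skip; s[5]='s' seen -> skip; s[6]='t' new -> keep; s[7]='s' seen -> skip; s[8]='m' seen -> skip; s[9]='s' seen -> skip; s[10]='m' seen -> skip; s[11]='t' seen -> skip
Result: mst


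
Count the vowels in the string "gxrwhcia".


Input string: 'gxrwhcia'
Operation: count vowels (a, e, i, o, u)
Scan: s[0]='g', s[1]='x', s[2]='r', s[3]='w', s[4]='h', s[5]='c', s[6]='i' (vowel), s[7]='a' (vowel)
Vowels found: 2
Result: 2


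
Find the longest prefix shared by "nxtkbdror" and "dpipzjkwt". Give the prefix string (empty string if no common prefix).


String 1: 'nxtkbdror'
String 2: 'dpipzjkwt'
Compare position by position:
pos 0: 'n' vs 'd' differ -> stop
Longest common prefix: "" (length 0)


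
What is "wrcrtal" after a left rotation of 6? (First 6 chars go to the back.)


Input: 'wrcrtal', shift = 6
Operation: split at index 6 and swap parts
Front part s[0:6] = 'wrcrta'
Back part s[6:] = 'l'
Rotated = back + front = 'l' + 'wrcrta'
Result: lwrcrta


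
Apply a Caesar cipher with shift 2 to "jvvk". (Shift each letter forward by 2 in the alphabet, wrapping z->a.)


Input: 'jvvk', shift = 2
Operation: for each letter, (position + 2) mod 26
Mapping: 'j'(9+2=11)->'l', 'v'(21+2=23)->'x', 'v'(21+2=23)->'x', 'k'(10+2=12)->'m'
Result: lxxm


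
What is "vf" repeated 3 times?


Input string: 'vf'
Operation: repeat 3 times
Concatenation: 'vf' + 'vf' + 'vf'
Result: vfvfvf


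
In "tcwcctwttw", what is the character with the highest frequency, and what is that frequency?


Input: 'tcwcctwttw'
Operation: tally each character
Counts: 'c':3, 't':4, 'w':3
Maximum: 't' appears 4 times


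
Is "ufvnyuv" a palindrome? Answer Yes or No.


Input string: 'ufvnyuv'
Reversed: 'vuynvfu'
Compare pairs: s[0]='u' vs s[6]='v' (mismatch), s[1]='f' vs s[5]='u' (mismatch), s[2]='v' vs s[4]='y' (mismatch)
Palindrome: No


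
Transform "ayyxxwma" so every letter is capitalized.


Input string: 'ayyxxwma'
Operation: convert each letter to uppercase
Mapping: 'a'->'A', 'y'->'Y', 'y'->'Y', 'x'->'X', 'x'->'X', 'w'->'W', 'm'->'M', 'a'->'A'
Result: AYYXXWMA


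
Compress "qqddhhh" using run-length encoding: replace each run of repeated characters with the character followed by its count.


Input: 'qqddhhh'
Operation: identify consecutive runs
Runs: 'qq' -> q2, 'dd' -> d2, 'hhh' -> h3
Encoded: q2d2h3


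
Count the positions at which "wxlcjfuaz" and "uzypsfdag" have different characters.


String 1: 'wxlcjfuaz'
String 2: 'uzypsfdag'
Compare each position: pos 0: 'w'!='u', pos 1: 'x'!='z', pos 2: 'l'!='y', pos 3: 'c'!='p', pos 4: 'j'!='s', pos 5: 'f'=='f', pos 6: 'u'!='d', pos 7: 'a'=='a', pos 8: 'z'!='g'
Differing positions: 7
Hamming distance: 7


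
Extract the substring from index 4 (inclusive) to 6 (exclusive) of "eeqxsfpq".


Input string: 'eeqxsfpq'
Operation: slice [4:6]
Extract characters: s[4]='s', s[5]='f'
Result: sf


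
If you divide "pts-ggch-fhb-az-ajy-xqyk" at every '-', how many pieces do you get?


Input string: 'pts-ggch-fhb-az-ajy-xqyk'
Delimiter: '-'
Split result: 'pts', 'ggch', 'fhb', 'az', 'ajy', 'xqyk'
Number of parts: 6


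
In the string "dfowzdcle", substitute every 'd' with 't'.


Input string: 'dfowzdcle'
Operation: replace 'd' with 't'
Positions of 'd': 0, 5
After replacement: tfowztcle


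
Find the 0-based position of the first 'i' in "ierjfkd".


Input string: 'ierjfkd'
Target: 'i'
Scanning left to right: s[0]='i'
First match at index: 0


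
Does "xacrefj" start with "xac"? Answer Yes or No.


Input string: 'xacrefj'
Prefix to check: 'xac'
First 3 characters of input: 'xac'
Match: True
Result: Yes


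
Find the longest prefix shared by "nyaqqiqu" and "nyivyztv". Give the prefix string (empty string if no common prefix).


String 1: 'nyaqqiqu'
String 2: 'nyivyztv'
Compare position by position:
pos 0: 'n' vs 'n' match
pos 1: 'y' vs 'y' match
pos 2: 'a' vs 'i' differ -> stop
Longest common prefix: "ny" (length 2)


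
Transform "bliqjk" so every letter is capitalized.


Input string: 'bliqjk'
Operation: convert each letter to uppercase
Mapping: 'b'->'B', 'l'->'L', 'i'->'I', 'q'->'Q', 'j'->'J', 'k'->'K'
Result: BLIQJK


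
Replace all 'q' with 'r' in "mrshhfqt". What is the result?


Input string: 'mrshhfqt'
Operation: replace 'q' with 'r'
Positions of 'q': 6
After replacement: mrshhfrt


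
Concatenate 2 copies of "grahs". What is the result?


Input string: 'grahs'
Operation: repeat 2 times
Concatenation: 'grahs' + 'grahs'
Result: grahsgrahs


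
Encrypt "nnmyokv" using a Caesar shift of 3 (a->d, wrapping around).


Input: 'nnmyokv', shift = 3
Operation: for each letter, (position + 3) mod 26
Mapping: 'n'(13+3=16)->'q', 'n'(13+3=16)->'q', 'm'(12+3=15)->'p', 'y'(24+3=27, 27 mod 26=1)->'b', 'o'(14+3=17)->'r', 'k'(10+3=13)->'n', 'v'(21+3=24)->'y'
Result: qqpbrny


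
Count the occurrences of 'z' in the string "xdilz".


Input string: 'xdilz'
Target character: 'z'
Scan each position: s[4]='z'
Matches found at indices: 4
Total: 1


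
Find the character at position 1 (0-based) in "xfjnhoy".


Input string: 'xfjnhoy'
Operation: get character at index 1
Index mapping: s[0]='x', s[1]='f'
Result: 'f'


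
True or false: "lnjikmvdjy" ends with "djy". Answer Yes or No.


Input string: 'lnjikmvdjy'
Suffix to check: 'djy'
Last 3 characters of input: 'djy'
Match: True
Result: Yes


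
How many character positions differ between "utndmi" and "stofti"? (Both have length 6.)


String 1: 'utndmi'
String 2: 'stofti'
Compare each position: pos 0: 'u'!='s', pos 1: 't'=='t', pos 2: 'n'!='o', pos 3: 'd'!='f', pos 4: 'm'!='t', pos 5: 'i'=='i'
Differing positions: 4
Hamming distance: 4


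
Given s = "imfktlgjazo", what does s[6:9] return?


Input string: 'imfktlgjazo'
Operation: slice [6:9]
Extract characters: s[6]='g', s[7]='j', s[8]='a'
Result: gja


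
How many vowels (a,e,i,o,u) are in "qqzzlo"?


Input string: 'qqzzlo'
Operation: count vowels (a, e, i, o, u)
Scan: s[0]='q', s[1]='q', s[2]='z', s[3]='z', s[4]='l', s[5]='o' (vowel)
Vowels found: 1
Result: 1


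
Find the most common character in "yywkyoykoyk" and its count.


Input: 'yywkyoykoyk'
Operation: tally each character
Counts: 'k':3, 'o':2, 'w':1, 'y':5
Maximum: 'y' appears 5 times


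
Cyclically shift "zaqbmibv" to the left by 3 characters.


Input: 'zaqbmibv', shift = 3
Operation: split at index 3 and swap parts
Front part s[0:3] = 'zaq'
Back part s[3:] = 'bmibv'
Rotated = back + front = 'bmibv' + 'zaq'
Result: bmibvzaq


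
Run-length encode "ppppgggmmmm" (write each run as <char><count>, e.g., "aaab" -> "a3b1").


Input: 'ppppgggmmmm'
Operation: identify consecutive runs
Runs: 'pppp' -> p4, 'ggg' -> g3, 'mmmm' -> m4
Encoded: p4g3m4


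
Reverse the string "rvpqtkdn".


Input string: 'rvpqtkdn'
Operation: reverse character order
Original order: 'r' -> 'v' -> 'p' -> 'q' -> 't' -> 'k' -> 'd' -> 'n'
Reversed order: 'n' -> 'd' -> 'k' -> 't' -> 'q' -> 'p' -> 'v' -> 'r'
Result: ndktqpvr


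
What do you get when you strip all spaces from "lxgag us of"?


Input string: 'lxgag us of'
Operation: remove all spaces
Words: 'lxgag', 'us', 'of'
Join without spaces: lxgagusof


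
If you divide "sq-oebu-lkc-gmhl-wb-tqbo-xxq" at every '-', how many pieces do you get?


Input string: 'sq-oebu-lkc-gmhl-wb-tqbo-xxq'
Delimiter: '-'
Split result: 'sq', 'oebu', 'lkc', 'gmhl', 'wb', 'tqbo', 'xxq'
Number of parts: 7


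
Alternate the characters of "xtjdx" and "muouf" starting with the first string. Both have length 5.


String 1: 'xtjdx'
String 2: 'muouf'
Operation: alternate characters
Pairs: 'x'+'m', 't'+'u', 'j'+'o', 'd'+'u', 'x'+'f'
Result: xmtujoduxf


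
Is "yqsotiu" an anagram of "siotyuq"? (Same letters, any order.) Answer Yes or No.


String 1: 'siotyuq' -> sorted: 'ioqstuy'
String 2: 'yqsotiu' -> sorted: 'ioqstuy'
Compare sorted forms: 'ioqstuy' == 'ioqstuy'
Anagram: Yes


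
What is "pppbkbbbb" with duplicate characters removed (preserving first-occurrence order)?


Input: 'pppbkbbbb'
Operation: keep first occurrence of each character
Scan: s[0]='p' new -> keep; s[1]='p' seen -> skip; s[2]='p' seen -> skip; s[3]='b' new -> keep; s[4]='k' new -> keep; s[5]='b' seen -> skip; s[6]='b' seen -> skip; s[7]='b' seen -> skip; s[8]='b' seen -> skip
Result: pbk


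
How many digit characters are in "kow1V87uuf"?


Input string: 'kow1V87uuf'
Operation: count digit characters (0-9)
Scan: 'k', 'o', 'w', '1'(digit), 'V', '8'(digit), '7'(digit), 'u', 'u', 'f'
Digits found: 3
Result: 3


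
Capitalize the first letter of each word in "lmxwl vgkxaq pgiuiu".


Input string: 'lmxwl vgkxaq pgiuiu'
Operation: capitalize first letter of each word
Word transformations: 'lmxwl'->'Lmxwl', 'vgkxaq'->'Vgkxaq', 'pgiuiu'->'Pgiuiu'
Result: Lmxwl Vgkxaq Pgiuiu


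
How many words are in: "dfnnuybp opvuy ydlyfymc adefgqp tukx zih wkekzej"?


Input string: 'dfnnuybp opvuy ydlyfymc adefgqp tukx zih wkekzej'
Operation: split by spaces
Words found: 'dfnnuybp', 'opvuy', 'ydlyfymc', 'adefgqp', 'tukx', 'zih', 'wkekzej'
Word count: 7


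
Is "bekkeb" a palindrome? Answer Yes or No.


Input string: 'bekkeb'
Reversed: 'bekkeb'
Compare pairs: s[0]='b' vs s[5]='b' (match), s[1]='e' vs s[4]='e' (match), s[2]='k' vs s[3]='k' (match)
Palindrome: Yes


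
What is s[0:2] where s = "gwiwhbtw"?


Input string: 'gwiwhbtw'
Operation: slice [0:2]
Extract characters: s[0]='g', s[1]='w'
Result: gw


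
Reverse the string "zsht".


Input string: 'zsht'
Operation: reverse character order
Original order: 'z' -> 's' -> 'h' -> 't'
Reversed order: 't' -> 'h' -> 's' -> 'z'
Result: thsz


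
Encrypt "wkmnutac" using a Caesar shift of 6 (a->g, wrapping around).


Input: 'wkmnutac', shift = 6
Operation: for each letter, (position + 6) mod 26
Mapping: 'w'(22+6=28, 28 mod 26=2)->'c', 'k'(10+6=16)->'q', 'm'(12+6=18)->'s', 'n'(13+6=19)->'t', 'u'(20+6=26, 26 mod 26=0)->'a', 't'(19+6=25)->'z', 'a'(0+6=6)->'g', 'c'(2+6=8)->'i'
Result: cqstazgi


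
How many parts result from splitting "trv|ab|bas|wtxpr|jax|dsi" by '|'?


Input string: 'trv|ab|bas|wtxpr|jax|dsi'
Delimiter: '|'
Split result: 'trv', 'ab', 'bas', 'wtxpr', 'jax', 'dsi'
Number of parts: 6
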